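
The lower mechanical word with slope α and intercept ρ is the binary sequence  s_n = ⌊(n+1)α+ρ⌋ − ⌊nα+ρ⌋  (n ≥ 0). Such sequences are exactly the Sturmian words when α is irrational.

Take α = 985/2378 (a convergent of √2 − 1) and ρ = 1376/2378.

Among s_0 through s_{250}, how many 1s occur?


#1s = Σ_{n=0}^{250} s_n = Σ_{n=0}^{250} (⌊(n+1)α+ρ⌋ − ⌊nα+ρ⌋)
the sum telescopes: every ⌊nα+ρ⌋ with 0 < n < 251 appears once with + and once with −, leaving ⌊251α+ρ⌋ − ⌊0·α+ρ⌋
251α + ρ = (251·985 + 1376) / 2378 = 248611/2378
ρ = 1376/2378
⌊248611/2378⌋ = 104,  ⌊1376/2378⌋ = 0
#1s = 104 − 0 = 104

104


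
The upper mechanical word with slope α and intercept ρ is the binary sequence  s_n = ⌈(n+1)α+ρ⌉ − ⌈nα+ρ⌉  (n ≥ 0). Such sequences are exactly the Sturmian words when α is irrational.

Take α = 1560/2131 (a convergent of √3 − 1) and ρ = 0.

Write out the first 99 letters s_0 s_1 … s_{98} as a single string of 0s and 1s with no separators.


n=0: ⌈(1·1560)/2131⌉ − ⌈(0·1560)/2131⌉ = ⌈1560/2131⌉ − ⌈0/2131⌉ = 1 − 0 = 1
n=1: ⌈(2·1560)/2131⌉ − ⌈(1·1560)/2131⌉ = ⌈3120/2131⌉ − ⌈1560/2131⌉ = 2 − 1 = 1
n=2: ⌈(3·1560)/2131⌉ − ⌈(2·1560)/2131⌉ = ⌈4680/2131⌉ − ⌈3120/2131⌉ = 3 − 2 = 1
n=3: ⌈(4·1560)/2131⌉ − ⌈(3·1560)/2131⌉ = ⌈6240/2131⌉ − ⌈4680/2131⌉ = 3 − 3 = 0
n=4: ⌈(5·1560)/2131⌉ − ⌈(4·1560)/2131⌉ = ⌈7800/2131⌉ − ⌈6240/2131⌉ = 4 − 3 = 1
n=5: ⌈(6·1560)/2131⌉ − ⌈(5·1560)/2131⌉ = ⌈9360/2131⌉ − ⌈7800/2131⌉ = 5 − 4 = 1
n=6: ⌈(7·1560)/2131⌉ − ⌈(6·1560)/2131⌉ = ⌈10920/2131⌉ − ⌈9360/2131⌉ = 6 − 5 = 1
n=7: ⌈(8·1560)/2131⌉ − ⌈(7·1560)/2131⌉ = ⌈12480/2131⌉ − ⌈10920/2131⌉ = 6 − 6 = 0
n=8: ⌈(9·1560)/2131⌉ − ⌈(8·1560)/2131⌉ = ⌈14040/2131⌉ − ⌈12480/2131⌉ = 7 − 6 = 1
n=9: ⌈(10·1560)/2131⌉ − ⌈(9·1560)/2131⌉ = ⌈15600/2131⌉ − ⌈14040/2131⌉ = 8 − 7 = 1
n=10: ⌈(11·1560)/2131⌉ − ⌈(10·1560)/2131⌉ = ⌈17160/2131⌉ − ⌈15600/2131⌉ = 9 − 8 = 1
n=11: ⌈(12·1560)/2131⌉ − ⌈(11·1560)/2131⌉ = ⌈18720/2131⌉ − ⌈17160/2131⌉ = 9 − 9 = 0
n=12: ⌈(13·1560)/2131⌉ − ⌈(12·1560)/2131⌉ = ⌈20280/2131⌉ − ⌈18720/2131⌉ = 10 − 9 = 1
n=13: ⌈(14·1560)/2131⌉ − ⌈(13·1560)/2131⌉ = ⌈21840/2131⌉ − ⌈20280/2131⌉ = 11 − 10 = 1
n=14: ⌈(15·1560)/2131⌉ − ⌈(14·1560)/2131⌉ = ⌈23400/2131⌉ − ⌈21840/2131⌉ = 11 − 11 = 0
n=15: ⌈(16·1560)/2131⌉ − ⌈(15·1560)/2131⌉ = ⌈24960/2131⌉ − ⌈23400/2131⌉ = 12 − 11 = 1
n=16: ⌈(17·1560)/2131⌉ − ⌈(16·1560)/2131⌉ = ⌈26520/2131⌉ − ⌈24960/2131⌉ = 13 − 12 = 1
n=17: ⌈(18·1560)/2131⌉ − ⌈(17·1560)/2131⌉ = ⌈28080/2131⌉ − ⌈26520/2131⌉ = 14 − 13 = 1
n=18: ⌈(19·1560)/2131⌉ − ⌈(18·1560)/2131⌉ = ⌈29640/2131⌉ − ⌈28080/2131⌉ = 14 − 14 = 0
n=19: ⌈(20·1560)/2131⌉ − ⌈(19·1560)/2131⌉ = ⌈31200/2131⌉ − ⌈29640/2131⌉ = 15 − 14 = 1
n=20: ⌈(21·1560)/2131⌉ − ⌈(20·1560)/2131⌉ = ⌈32760/2131⌉ − ⌈31200/2131⌉ = 16 − 15 = 1
n=21: ⌈(22·1560)/2131⌉ − ⌈(21·1560)/2131⌉ = ⌈34320/2131⌉ − ⌈32760/2131⌉ = 17 − 16 = 1
n=22: ⌈(23·1560)/2131⌉ − ⌈(22·1560)/2131⌉ = ⌈35880/2131⌉ − ⌈34320/2131⌉ = 17 − 17 = 0
n=23: ⌈(24·1560)/2131⌉ − ⌈(23·1560)/2131⌉ = ⌈37440/2131⌉ − ⌈35880/2131⌉ = 18 − 17 = 1
n=24: ⌈(25·1560)/2131⌉ − ⌈(24·1560)/2131⌉ = ⌈39000/2131⌉ − ⌈37440/2131⌉ = 19 − 18 = 1
n=25: ⌈(26·1560)/2131⌉ − ⌈(25·1560)/2131⌉ = ⌈40560/2131⌉ − ⌈39000/2131⌉ = 20 − 19 = 1
n=26: ⌈(27·1560)/2131⌉ − ⌈(26·1560)/2131⌉ = ⌈42120/2131⌉ − ⌈40560/2131⌉ = 20 − 20 = 0
n=27: ⌈(28·1560)/2131⌉ − ⌈(27·1560)/2131⌉ = ⌈43680/2131⌉ − ⌈42120/2131⌉ = 21 − 20 = 1
n=28: ⌈(29·1560)/2131⌉ − ⌈(28·1560)/2131⌉ = ⌈45240/2131⌉ − ⌈43680/2131⌉ = 22 − 21 = 1
n=29: ⌈(30·1560)/2131⌉ − ⌈(29·1560)/2131⌉ = ⌈46800/2131⌉ − ⌈45240/2131⌉ = 22 − 22 = 0
n=30: ⌈(31·1560)/2131⌉ − ⌈(30·1560)/2131⌉ = ⌈48360/2131⌉ − ⌈46800/2131⌉ = 23 − 22 = 1
n=31: ⌈(32·1560)/2131⌉ − ⌈(31·1560)/2131⌉ = ⌈49920/2131⌉ − ⌈48360/2131⌉ = 24 − 23 = 1
n=32: ⌈(33·1560)/2131⌉ − ⌈(32·1560)/2131⌉ = ⌈51480/2131⌉ − ⌈49920/2131⌉ = 25 − 24 = 1
n=33: ⌈(34·1560)/2131⌉ − ⌈(33·1560)/2131⌉ = ⌈53040/2131⌉ − ⌈51480/2131⌉ = 25 − 25 = 0
n=34: ⌈(35·1560)/2131⌉ − ⌈(34·1560)/2131⌉ = ⌈54600/2131⌉ − ⌈53040/2131⌉ = 26 − 25 = 1
n=35: ⌈(36·1560)/2131⌉ − ⌈(35·1560)/2131⌉ = ⌈56160/2131⌉ − ⌈54600/2131⌉ = 27 − 26 = 1
n=36: ⌈(37·1560)/2131⌉ − ⌈(36·1560)/2131⌉ = ⌈57720/2131⌉ − ⌈56160/2131⌉ = 28 − 27 = 1
n=37: ⌈(38·1560)/2131⌉ − ⌈(37·1560)/2131⌉ = ⌈59280/2131⌉ − ⌈57720/2131⌉ = 28 − 28 = 0
n=38: ⌈(39·1560)/2131⌉ − ⌈(38·1560)/2131⌉ = ⌈60840/2131⌉ − ⌈59280/2131⌉ = 29 − 28 = 1
n=39: ⌈(40·1560)/2131⌉ − ⌈(39·1560)/2131⌉ = ⌈62400/2131⌉ − ⌈60840/2131⌉ = 30 − 29 = 1
n=40: ⌈(41·1560)/2131⌉ − ⌈(40·1560)/2131⌉ = ⌈63960/2131⌉ − ⌈62400/2131⌉ = 31 − 30 = 1
n=41: ⌈(42·1560)/2131⌉ − ⌈(41·1560)/2131⌉ = ⌈65520/2131⌉ − ⌈63960/2131⌉ = 31 − 31 = 0
n=42: ⌈(43·1560)/2131⌉ − ⌈(42·1560)/2131⌉ = ⌈67080/2131⌉ − ⌈65520/2131⌉ = 32 − 31 = 1
n=43: ⌈(44·1560)/2131⌉ − ⌈(43·1560)/2131⌉ = ⌈68640/2131⌉ − ⌈67080/2131⌉ = 33 − 32 = 1
n=44: ⌈(45·1560)/2131⌉ − ⌈(44·1560)/2131⌉ = ⌈70200/2131⌉ − ⌈68640/2131⌉ = 33 − 33 = 0
n=45: ⌈(46·1560)/2131⌉ − ⌈(45·1560)/2131⌉ = ⌈71760/2131⌉ − ⌈70200/2131⌉ = 34 − 33 = 1
n=46: ⌈(47·1560)/2131⌉ − ⌈(46·1560)/2131⌉ = ⌈73320/2131⌉ − ⌈71760/2131⌉ = 35 − 34 = 1
n=47: ⌈(48·1560)/2131⌉ − ⌈(47·1560)/2131⌉ = ⌈74880/2131⌉ − ⌈73320/2131⌉ = 36 − 35 = 1
n=48: ⌈(49·1560)/2131⌉ − ⌈(48·1560)/2131⌉ = ⌈76440/2131⌉ − ⌈74880/2131⌉ = 36 − 36 = 0
n=49: ⌈(50·1560)/2131⌉ − ⌈(49·1560)/2131⌉ = ⌈78000/2131⌉ − ⌈76440/2131⌉ = 37 − 36 = 1
n=50: ⌈(51·1560)/2131⌉ − ⌈(50·1560)/2131⌉ = ⌈79560/2131⌉ − ⌈78000/2131⌉ = 38 − 37 = 1
n=51: ⌈(52·1560)/2131⌉ − ⌈(51·1560)/2131⌉ = ⌈81120/2131⌉ − ⌈79560/2131⌉ = 39 − 38 = 1
n=52: ⌈(53·1560)/2131⌉ − ⌈(52·1560)/2131⌉ = ⌈82680/2131⌉ − ⌈81120/2131⌉ = 39 − 39 = 0
n=53: ⌈(54·1560)/2131⌉ − ⌈(53·1560)/2131⌉ = ⌈84240/2131⌉ − ⌈82680/2131⌉ = 40 − 39 = 1
n=54: ⌈(55·1560)/2131⌉ − ⌈(54·1560)/2131⌉ = ⌈85800/2131⌉ − ⌈84240/2131⌉ = 41 − 40 = 1
n=55: ⌈(56·1560)/2131⌉ − ⌈(55·1560)/2131⌉ = ⌈87360/2131⌉ − ⌈85800/2131⌉ = 41 − 41 = 0
n=56: ⌈(57·1560)/2131⌉ − ⌈(56·1560)/2131⌉ = ⌈88920/2131⌉ − ⌈87360/2131⌉ = 42 − 41 = 1
n=57: ⌈(58·1560)/2131⌉ − ⌈(57·1560)/2131⌉ = ⌈90480/2131⌉ − ⌈88920/2131⌉ = 43 − 42 = 1
n=58: ⌈(59·1560)/2131⌉ − ⌈(58·1560)/2131⌉ = ⌈92040/2131⌉ − ⌈90480/2131⌉ = 44 − 43 = 1
n=59: ⌈(60·1560)/2131⌉ − ⌈(59·1560)/2131⌉ = ⌈93600/2131⌉ − ⌈92040/2131⌉ = 44 − 44 = 0
n=60: ⌈(61·1560)/2131⌉ − ⌈(60·1560)/2131⌉ = ⌈95160/2131⌉ − ⌈93600/2131⌉ = 45 − 44 = 1
n=61: ⌈(62·1560)/2131⌉ − ⌈(61·1560)/2131⌉ = ⌈96720/2131⌉ − ⌈95160/2131⌉ = 46 − 45 = 1
n=62: ⌈(63·1560)/2131⌉ − ⌈(62·1560)/2131⌉ = ⌈98280/2131⌉ − ⌈96720/2131⌉ = 47 − 46 = 1
n=63: ⌈(64·1560)/2131⌉ − ⌈(63·1560)/2131⌉ = ⌈99840/2131⌉ − ⌈98280/2131⌉ = 47 − 47 = 0
n=64: ⌈(65·1560)/2131⌉ − ⌈(64·1560)/2131⌉ = ⌈101400/2131⌉ − ⌈99840/2131⌉ = 48 − 47 = 1
n=65: ⌈(66·1560)/2131⌉ − ⌈(65·1560)/2131⌉ = ⌈102960/2131⌉ − ⌈101400/2131⌉ = 49 − 48 = 1
n=66: ⌈(67·1560)/2131⌉ − ⌈(66·1560)/2131⌉ = ⌈104520/2131⌉ − ⌈102960/2131⌉ = 50 − 49 = 1
n=67: ⌈(68·1560)/2131⌉ − ⌈(67·1560)/2131⌉ = ⌈106080/2131⌉ − ⌈104520/2131⌉ = 50 − 50 = 0
n=68: ⌈(69·1560)/2131⌉ − ⌈(68·1560)/2131⌉ = ⌈107640/2131⌉ − ⌈106080/2131⌉ = 51 − 50 = 1
n=69: ⌈(70·1560)/2131⌉ − ⌈(69·1560)/2131⌉ = ⌈109200/2131⌉ − ⌈107640/2131⌉ = 52 − 51 = 1
n=70: ⌈(71·1560)/2131⌉ − ⌈(70·1560)/2131⌉ = ⌈110760/2131⌉ − ⌈109200/2131⌉ = 52 − 52 = 0
n=71: ⌈(72·1560)/2131⌉ − ⌈(71·1560)/2131⌉ = ⌈112320/2131⌉ − ⌈110760/2131⌉ = 53 − 52 = 1
n=72: ⌈(73·1560)/2131⌉ − ⌈(72·1560)/2131⌉ = ⌈113880/2131⌉ − ⌈112320/2131⌉ = 54 − 53 = 1
n=73: ⌈(74·1560)/2131⌉ − ⌈(73·1560)/2131⌉ = ⌈115440/2131⌉ − ⌈113880/2131⌉ = 55 − 54 = 1
n=74: ⌈(75·1560)/2131⌉ − ⌈(74·1560)/2131⌉ = ⌈117000/2131⌉ − ⌈115440/2131⌉ = 55 − 55 = 0
n=75: ⌈(76·1560)/2131⌉ − ⌈(75·1560)/2131⌉ = ⌈118560/2131⌉ − ⌈117000/2131⌉ = 56 − 55 = 1
n=76: ⌈(77·1560)/2131⌉ − ⌈(76·1560)/2131⌉ = ⌈120120/2131⌉ − ⌈118560/2131⌉ = 57 − 56 = 1
n=77: ⌈(78·1560)/2131⌉ − ⌈(77·1560)/2131⌉ = ⌈121680/2131⌉ − ⌈120120/2131⌉ = 58 − 57 = 1
n=78: ⌈(79·1560)/2131⌉ − ⌈(78·1560)/2131⌉ = ⌈123240/2131⌉ − ⌈121680/2131⌉ = 58 − 58 = 0
n=79: ⌈(80·1560)/2131⌉ − ⌈(79·1560)/2131⌉ = ⌈124800/2131⌉ − ⌈123240/2131⌉ = 59 − 58 = 1
n=80: ⌈(81·1560)/2131⌉ − ⌈(80·1560)/2131⌉ = ⌈126360/2131⌉ − ⌈124800/2131⌉ = 60 − 59 = 1
n=81: ⌈(82·1560)/2131⌉ − ⌈(81·1560)/2131⌉ = ⌈127920/2131⌉ − ⌈126360/2131⌉ = 61 − 60 = 1
n=82: ⌈(83·1560)/2131⌉ − ⌈(82·1560)/2131⌉ = ⌈129480/2131⌉ − ⌈127920/2131⌉ = 61 − 61 = 0
n=83: ⌈(84·1560)/2131⌉ − ⌈(83·1560)/2131⌉ = ⌈131040/2131⌉ − ⌈129480/2131⌉ = 62 − 61 = 1
n=84: ⌈(85·1560)/2131⌉ − ⌈(84·1560)/2131⌉ = ⌈132600/2131⌉ − ⌈131040/2131⌉ = 63 − 62 = 1
n=85: ⌈(86·1560)/2131⌉ − ⌈(85·1560)/2131⌉ = ⌈134160/2131⌉ − ⌈132600/2131⌉ = 63 − 63 = 0
n=86: ⌈(87·1560)/2131⌉ − ⌈(86·1560)/2131⌉ = ⌈135720/2131⌉ − ⌈134160/2131⌉ = 64 − 63 = 1
n=87: ⌈(88·1560)/2131⌉ − ⌈(87·1560)/2131⌉ = ⌈137280/2131⌉ − ⌈135720/2131⌉ = 65 − 64 = 1
n=88: ⌈(89·1560)/2131⌉ − ⌈(88·1560)/2131⌉ = ⌈138840/2131⌉ − ⌈137280/2131⌉ = 66 − 65 = 1
n=89: ⌈(90·1560)/2131⌉ − ⌈(89·1560)/2131⌉ = ⌈140400/2131⌉ − ⌈138840/2131⌉ = 66 − 66 = 0
n=90: ⌈(91·1560)/2131⌉ − ⌈(90·1560)/2131⌉ = ⌈141960/2131⌉ − ⌈140400/2131⌉ = 67 − 66 = 1
n=91: ⌈(92·1560)/2131⌉ − ⌈(91·1560)/2131⌉ = ⌈143520/2131⌉ − ⌈141960/2131⌉ = 68 − 67 = 1
n=92: ⌈(93·1560)/2131⌉ − ⌈(92·1560)/2131⌉ = ⌈145080/2131⌉ − ⌈143520/2131⌉ = 69 − 68 = 1
n=93: ⌈(94·1560)/2131⌉ − ⌈(93·1560)/2131⌉ = ⌈146640/2131⌉ − ⌈145080/2131⌉ = 69 − 69 = 0
n=94: ⌈(95·1560)/2131⌉ − ⌈(94·1560)/2131⌉ = ⌈148200/2131⌉ − ⌈146640/2131⌉ = 70 − 69 = 1
n=95: ⌈(96·1560)/2131⌉ − ⌈(95·1560)/2131⌉ = ⌈149760/2131⌉ − ⌈148200/2131⌉ = 71 − 70 = 1
n=96: ⌈(97·1560)/2131⌉ − ⌈(96·1560)/2131⌉ = ⌈151320/2131⌉ − ⌈149760/2131⌉ = 72 − 71 = 1
n=97: ⌈(98·1560)/2131⌉ − ⌈(97·1560)/2131⌉ = ⌈152880/2131⌉ − ⌈151320/2131⌉ = 72 − 72 = 0
n=98: ⌈(99·1560)/2131⌉ − ⌈(98·1560)/2131⌉ = ⌈154440/2131⌉ − ⌈152880/2131⌉ = 73 − 72 = 1

111011101110110111011101110110111011101110110111011101101110111011101101110111011101101110111011101


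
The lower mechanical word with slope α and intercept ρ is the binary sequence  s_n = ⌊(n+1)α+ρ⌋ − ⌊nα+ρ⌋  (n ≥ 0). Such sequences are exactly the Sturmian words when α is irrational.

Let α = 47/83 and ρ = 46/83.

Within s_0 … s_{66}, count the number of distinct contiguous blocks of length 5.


6

t_n = ⌊(n·47+46)/83⌋ for n = 0 … 67:
  n=0…9: ⌊46/83⌋=0 ⌊93/83⌋=1 ⌊140/83⌋=1 ⌊187/83⌋=2 ⌊234/83⌋=2 ⌊281/83⌋=3 ⌊328/83⌋=3 ⌊375/83⌋=4 ⌊422/83⌋=5 ⌊469/83⌋=5
  n=10…19: ⌊516/83⌋=6 ⌊563/83⌋=6 ⌊610/83⌋=7 ⌊657/83⌋=7 ⌊704/83⌋=8 ⌊751/83⌋=9 ⌊798/83⌋=9 ⌊845/83⌋=10 ⌊892/83⌋=10 ⌊939/83⌋=11
  n=20…29: ⌊986/83⌋=11 ⌊1033/83⌋=12 ⌊1080/83⌋=13 ⌊1127/83⌋=13 ⌊1174/83⌋=14 ⌊1221/83⌋=14 ⌊1268/83⌋=15 ⌊1315/83⌋=15 ⌊1362/83⌋=16 ⌊1409/83⌋=16
  n=30…39: ⌊1456/83⌋=17 ⌊1503/83⌋=18 ⌊1550/83⌋=18 ⌊1597/83⌋=19 ⌊1644/83⌋=19 ⌊1691/83⌋=20 ⌊1738/83⌋=20 ⌊1785/83⌋=21 ⌊1832/83⌋=22 ⌊1879/83⌋=22
  n=40…49: ⌊1926/83⌋=23 ⌊1973/83⌋=23 ⌊2020/83⌋=24 ⌊2067/83⌋=24 ⌊2114/83⌋=25 ⌊2161/83⌋=26 ⌊2208/83⌋=26 ⌊2255/83⌋=27 ⌊2302/83⌋=27 ⌊2349/83⌋=28
  n=50…59: ⌊2396/83⌋=28 ⌊2443/83⌋=29 ⌊2490/83⌋=30 ⌊2537/83⌋=30 ⌊2584/83⌋=31 ⌊2631/83⌋=31 ⌊2678/83⌋=32 ⌊2725/83⌋=32 ⌊2772/83⌋=33 ⌊2819/83⌋=33
  n=60…67: ⌊2866/83⌋=34 ⌊2913/83⌋=35 ⌊2960/83⌋=35 ⌊3007/83⌋=36 ⌊3054/83⌋=36 ⌊3101/83⌋=37 ⌊3148/83⌋=37 ⌊3195/83⌋=38
s_n = t_(n+1) − t_n for n = 0 … 66 gives
prefix = 1010101101010110101011010101011010101101010110101011010101011010101
slide a length-5 window over [0..4] … [62..66] (63 windows); first occurrence of each distinct factor:
  [  0..  4] 10101
  [  1..  5] 01010
  [  3..  7] 01011
  [  4..  8] 10110
  [  5..  9] 01101
  [  6.. 10] 11010
  (the other 57 windows repeat one of these)
distinct factors: {01010, 01011, 01101, 10101, 10110, 11010}
count = 6  (Sturmian bound for length 5 is 6)


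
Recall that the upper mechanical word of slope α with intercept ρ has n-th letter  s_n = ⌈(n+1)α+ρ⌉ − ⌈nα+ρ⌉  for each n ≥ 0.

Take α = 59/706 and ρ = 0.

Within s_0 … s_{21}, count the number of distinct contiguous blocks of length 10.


t_n = ⌈(n·59)/706⌉ for n = 0 … 22:
  n=0…9: ⌈0/706⌉=0 ⌈59/706⌉=1 ⌈118/706⌉=1 ⌈177/706⌉=1 ⌈236/706⌉=1 ⌈295/706⌉=1 ⌈354/706⌉=1 ⌈413/706⌉=1 ⌈472/706⌉=1 ⌈531/706⌉=1
  n=10…19: ⌈590/706⌉=1 ⌈649/706⌉=1 ⌈708/706⌉=2 ⌈767/706⌉=2 ⌈826/706⌉=2 ⌈885/706⌉=2 ⌈944/706⌉=2 ⌈1003/706⌉=2 ⌈1062/706⌉=2 ⌈1121/706⌉=2
  n=20…22: ⌈1180/706⌉=2 ⌈1239/706⌉=2 ⌈1298/706⌉=2
s_n = t_(n+1) − t_n for n = 0 … 21 gives
prefix = 1000000000010000000000
slide a length-10 window over [0..9] … [12..21] (13 windows); first occurrence of each distinct factor:
  [  0..  9] 1000000000
  [  1.. 10] 0000000000
  [  2.. 11] 0000000001
  [  3.. 12] 0000000010
  [  4.. 13] 0000000100
  [  5.. 14] 0000001000
  [  6.. 15] 0000010000
  [  7.. 16] 0000100000
  [  8.. 17] 0001000000
  [  9.. 18] 0010000000
  [ 10.. 19] 0100000000
  (the other 2 windows repeat one of these)
distinct factors: {0000000000, 0000000001, 0000000010, 0000000100, 0000001000, 0000010000, 0000100000, 0001000000, 0010000000, 0100000000, 1000000000}
count = 11  (Sturmian bound for length 10 is 11)

11


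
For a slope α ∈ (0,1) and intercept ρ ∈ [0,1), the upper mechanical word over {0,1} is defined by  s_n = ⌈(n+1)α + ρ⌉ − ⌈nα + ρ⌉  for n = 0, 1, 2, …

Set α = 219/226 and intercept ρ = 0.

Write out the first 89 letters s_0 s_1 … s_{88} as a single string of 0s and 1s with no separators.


11111111111111111111111111111111011111111111111111111111111111110111111111111111111111111

n=0: ⌈(1·219)/226⌉ − ⌈(0·219)/226⌉ = ⌈219/226⌉ − ⌈0/226⌉ = 1 − 0 = 1
n=1: ⌈(2·219)/226⌉ − ⌈(1·219)/226⌉ = ⌈438/226⌉ − ⌈219/226⌉ = 2 − 1 = 1
n=2: ⌈(3·219)/226⌉ − ⌈(2·219)/226⌉ = ⌈657/226⌉ − ⌈438/226⌉ = 3 − 2 = 1
n=3: ⌈(4·219)/226⌉ − ⌈(3·219)/226⌉ = ⌈876/226⌉ − ⌈657/226⌉ = 4 − 3 = 1
n=4: ⌈(5·219)/226⌉ − ⌈(4·219)/226⌉ = ⌈1095/226⌉ − ⌈876/226⌉ = 5 − 4 = 1
n=5: ⌈(6·219)/226⌉ − ⌈(5·219)/226⌉ = ⌈1314/226⌉ − ⌈1095/226⌉ = 6 − 5 = 1
n=6: ⌈(7·219)/226⌉ − ⌈(6·219)/226⌉ = ⌈1533/226⌉ − ⌈1314/226⌉ = 7 − 6 = 1
n=7: ⌈(8·219)/226⌉ − ⌈(7·219)/226⌉ = ⌈1752/226⌉ − ⌈1533/226⌉ = 8 − 7 = 1
n=8: ⌈(9·219)/226⌉ − ⌈(8·219)/226⌉ = ⌈1971/226⌉ − ⌈1752/226⌉ = 9 − 8 = 1
n=9: ⌈(10·219)/226⌉ − ⌈(9·219)/226⌉ = ⌈2190/226⌉ − ⌈1971/226⌉ = 10 − 9 = 1
n=10: ⌈(11·219)/226⌉ − ⌈(10·219)/226⌉ = ⌈2409/226⌉ − ⌈2190/226⌉ = 11 − 10 = 1
n=11: ⌈(12·219)/226⌉ − ⌈(11·219)/226⌉ = ⌈2628/226⌉ − ⌈2409/226⌉ = 12 − 11 = 1
n=12: ⌈(13·219)/226⌉ − ⌈(12·219)/226⌉ = ⌈2847/226⌉ − ⌈2628/226⌉ = 13 − 12 = 1
n=13: ⌈(14·219)/226⌉ − ⌈(13·219)/226⌉ = ⌈3066/226⌉ − ⌈2847/226⌉ = 14 − 13 = 1
n=14: ⌈(15·219)/226⌉ − ⌈(14·219)/226⌉ = ⌈3285/226⌉ − ⌈3066/226⌉ = 15 − 14 = 1
n=15: ⌈(16·219)/226⌉ − ⌈(15·219)/226⌉ = ⌈3504/226⌉ − ⌈3285/226⌉ = 16 − 15 = 1
n=16: ⌈(17·219)/226⌉ − ⌈(16·219)/226⌉ = ⌈3723/226⌉ − ⌈3504/226⌉ = 17 − 16 = 1
n=17: ⌈(18·219)/226⌉ − ⌈(17·219)/226⌉ = ⌈3942/226⌉ − ⌈3723/226⌉ = 18 − 17 = 1
n=18: ⌈(19·219)/226⌉ − ⌈(18·219)/226⌉ = ⌈4161/226⌉ − ⌈3942/226⌉ = 19 − 18 = 1
n=19: ⌈(20·219)/226⌉ − ⌈(19·219)/226⌉ = ⌈4380/226⌉ − ⌈4161/226⌉ = 20 − 19 = 1
n=20: ⌈(21·219)/226⌉ − ⌈(20·219)/226⌉ = ⌈4599/226⌉ − ⌈4380/226⌉ = 21 − 20 = 1
n=21: ⌈(22·219)/226⌉ − ⌈(21·219)/226⌉ = ⌈4818/226⌉ − ⌈4599/226⌉ = 22 − 21 = 1
n=22: ⌈(23·219)/226⌉ − ⌈(22·219)/226⌉ = ⌈5037/226⌉ − ⌈4818/226⌉ = 23 − 22 = 1
n=23: ⌈(24·219)/226⌉ − ⌈(23·219)/226⌉ = ⌈5256/226⌉ − ⌈5037/226⌉ = 24 − 23 = 1
n=24: ⌈(25·219)/226⌉ − ⌈(24·219)/226⌉ = ⌈5475/226⌉ − ⌈5256/226⌉ = 25 − 24 = 1
n=25: ⌈(26·219)/226⌉ − ⌈(25·219)/226⌉ = ⌈5694/226⌉ − ⌈5475/226⌉ = 26 − 25 = 1
n=26: ⌈(27·219)/226⌉ − ⌈(26·219)/226⌉ = ⌈5913/226⌉ − ⌈5694/226⌉ = 27 − 26 = 1
n=27: ⌈(28·219)/226⌉ − ⌈(27·219)/226⌉ = ⌈6132/226⌉ − ⌈5913/226⌉ = 28 − 27 = 1
n=28: ⌈(29·219)/226⌉ − ⌈(28·219)/226⌉ = ⌈6351/226⌉ − ⌈6132/226⌉ = 29 − 28 = 1
n=29: ⌈(30·219)/226⌉ − ⌈(29·219)/226⌉ = ⌈6570/226⌉ − ⌈6351/226⌉ = 30 − 29 = 1
n=30: ⌈(31·219)/226⌉ − ⌈(30·219)/226⌉ = ⌈6789/226⌉ − ⌈6570/226⌉ = 31 − 30 = 1
n=31: ⌈(32·219)/226⌉ − ⌈(31·219)/226⌉ = ⌈7008/226⌉ − ⌈6789/226⌉ = 32 − 31 = 1
n=32: ⌈(33·219)/226⌉ − ⌈(32·219)/226⌉ = ⌈7227/226⌉ − ⌈7008/226⌉ = 32 − 32 = 0
n=33: ⌈(34·219)/226⌉ − ⌈(33·219)/226⌉ = ⌈7446/226⌉ − ⌈7227/226⌉ = 33 − 32 = 1
n=34: ⌈(35·219)/226⌉ − ⌈(34·219)/226⌉ = ⌈7665/226⌉ − ⌈7446/226⌉ = 34 − 33 = 1
n=35: ⌈(36·219)/226⌉ − ⌈(35·219)/226⌉ = ⌈7884/226⌉ − ⌈7665/226⌉ = 35 − 34 = 1
n=36: ⌈(37·219)/226⌉ − ⌈(36·219)/226⌉ = ⌈8103/226⌉ − ⌈7884/226⌉ = 36 − 35 = 1
n=37: ⌈(38·219)/226⌉ − ⌈(37·219)/226⌉ = ⌈8322/226⌉ − ⌈8103/226⌉ = 37 − 36 = 1
n=38: ⌈(39·219)/226⌉ − ⌈(38·219)/226⌉ = ⌈8541/226⌉ − ⌈8322/226⌉ = 38 − 37 = 1
n=39: ⌈(40·219)/226⌉ − ⌈(39·219)/226⌉ = ⌈8760/226⌉ − ⌈8541/226⌉ = 39 − 38 = 1
n=40: ⌈(41·219)/226⌉ − ⌈(40·219)/226⌉ = ⌈8979/226⌉ − ⌈8760/226⌉ = 40 − 39 = 1
n=41: ⌈(42·219)/226⌉ − ⌈(41·219)/226⌉ = ⌈9198/226⌉ − ⌈8979/226⌉ = 41 − 40 = 1
n=42: ⌈(43·219)/226⌉ − ⌈(42·219)/226⌉ = ⌈9417/226⌉ − ⌈9198/226⌉ = 42 − 41 = 1
n=43: ⌈(44·219)/226⌉ − ⌈(43·219)/226⌉ = ⌈9636/226⌉ − ⌈9417/226⌉ = 43 − 42 = 1
n=44: ⌈(45·219)/226⌉ − ⌈(44·219)/226⌉ = ⌈9855/226⌉ − ⌈9636/226⌉ = 44 − 43 = 1
n=45: ⌈(46·219)/226⌉ − ⌈(45·219)/226⌉ = ⌈10074/226⌉ − ⌈9855/226⌉ = 45 − 44 = 1
n=46: ⌈(47·219)/226⌉ − ⌈(46·219)/226⌉ = ⌈10293/226⌉ − ⌈10074/226⌉ = 46 − 45 = 1
n=47: ⌈(48·219)/226⌉ − ⌈(47·219)/226⌉ = ⌈10512/226⌉ − ⌈10293/226⌉ = 47 − 46 = 1
n=48: ⌈(49·219)/226⌉ − ⌈(48·219)/226⌉ = ⌈10731/226⌉ − ⌈10512/226⌉ = 48 − 47 = 1
n=49: ⌈(50·219)/226⌉ − ⌈(49·219)/226⌉ = ⌈10950/226⌉ − ⌈10731/226⌉ = 49 − 48 = 1
n=50: ⌈(51·219)/226⌉ − ⌈(50·219)/226⌉ = ⌈11169/226⌉ − ⌈10950/226⌉ = 50 − 49 = 1
n=51: ⌈(52·219)/226⌉ − ⌈(51·219)/226⌉ = ⌈11388/226⌉ − ⌈11169/226⌉ = 51 − 50 = 1
n=52: ⌈(53·219)/226⌉ − ⌈(52·219)/226⌉ = ⌈11607/226⌉ − ⌈11388/226⌉ = 52 − 51 = 1
n=53: ⌈(54·219)/226⌉ − ⌈(53·219)/226⌉ = ⌈11826/226⌉ − ⌈11607/226⌉ = 53 − 52 = 1
n=54: ⌈(55·219)/226⌉ − ⌈(54·219)/226⌉ = ⌈12045/226⌉ − ⌈11826/226⌉ = 54 − 53 = 1
n=55: ⌈(56·219)/226⌉ − ⌈(55·219)/226⌉ = ⌈12264/226⌉ − ⌈12045/226⌉ = 55 − 54 = 1
n=56: ⌈(57·219)/226⌉ − ⌈(56·219)/226⌉ = ⌈12483/226⌉ − ⌈12264/226⌉ = 56 − 55 = 1
n=57: ⌈(58·219)/226⌉ − ⌈(57·219)/226⌉ = ⌈12702/226⌉ − ⌈12483/226⌉ = 57 − 56 = 1
n=58: ⌈(59·219)/226⌉ − ⌈(58·219)/226⌉ = ⌈12921/226⌉ − ⌈12702/226⌉ = 58 − 57 = 1
n=59: ⌈(60·219)/226⌉ − ⌈(59·219)/226⌉ = ⌈13140/226⌉ − ⌈12921/226⌉ = 59 − 58 = 1
n=60: ⌈(61·219)/226⌉ − ⌈(60·219)/226⌉ = ⌈13359/226⌉ − ⌈13140/226⌉ = 60 − 59 = 1
n=61: ⌈(62·219)/226⌉ − ⌈(61·219)/226⌉ = ⌈13578/226⌉ − ⌈13359/226⌉ = 61 − 60 = 1
n=62: ⌈(63·219)/226⌉ − ⌈(62·219)/226⌉ = ⌈13797/226⌉ − ⌈13578/226⌉ = 62 − 61 = 1
n=63: ⌈(64·219)/226⌉ − ⌈(63·219)/226⌉ = ⌈14016/226⌉ − ⌈13797/226⌉ = 63 − 62 = 1
n=64: ⌈(65·219)/226⌉ − ⌈(64·219)/226⌉ = ⌈14235/226⌉ − ⌈14016/226⌉ = 63 − 63 = 0
n=65: ⌈(66·219)/226⌉ − ⌈(65·219)/226⌉ = ⌈14454/226⌉ − ⌈14235/226⌉ = 64 − 63 = 1
n=66: ⌈(67·219)/226⌉ − ⌈(66·219)/226⌉ = ⌈14673/226⌉ − ⌈14454/226⌉ = 65 − 64 = 1
n=67: ⌈(68·219)/226⌉ − ⌈(67·219)/226⌉ = ⌈14892/226⌉ − ⌈14673/226⌉ = 66 − 65 = 1
n=68: ⌈(69·219)/226⌉ − ⌈(68·219)/226⌉ = ⌈15111/226⌉ − ⌈14892/226⌉ = 67 − 66 = 1
n=69: ⌈(70·219)/226⌉ − ⌈(69·219)/226⌉ = ⌈15330/226⌉ − ⌈15111/226⌉ = 68 − 67 = 1
n=70: ⌈(71·219)/226⌉ − ⌈(70·219)/226⌉ = ⌈15549/226⌉ − ⌈15330/226⌉ = 69 − 68 = 1
n=71: ⌈(72·219)/226⌉ − ⌈(71·219)/226⌉ = ⌈15768/226⌉ − ⌈15549/226⌉ = 70 − 69 = 1
n=72: ⌈(73·219)/226⌉ − ⌈(72·219)/226⌉ = ⌈15987/226⌉ − ⌈15768/226⌉ = 71 − 70 = 1
n=73: ⌈(74·219)/226⌉ − ⌈(73·219)/226⌉ = ⌈16206/226⌉ − ⌈15987/226⌉ = 72 − 71 = 1
n=74: ⌈(75·219)/226⌉ − ⌈(74·219)/226⌉ = ⌈16425/226⌉ − ⌈16206/226⌉ = 73 − 72 = 1
n=75: ⌈(76·219)/226⌉ − ⌈(75·219)/226⌉ = ⌈16644/226⌉ − ⌈16425/226⌉ = 74 − 73 = 1
n=76: ⌈(77·219)/226⌉ − ⌈(76·219)/226⌉ = ⌈16863/226⌉ − ⌈16644/226⌉ = 75 − 74 = 1
n=77: ⌈(78·219)/226⌉ − ⌈(77·219)/226⌉ = ⌈17082/226⌉ − ⌈16863/226⌉ = 76 − 75 = 1
n=78: ⌈(79·219)/226⌉ − ⌈(78·219)/226⌉ = ⌈17301/226⌉ − ⌈17082/226⌉ = 77 − 76 = 1
n=79: ⌈(80·219)/226⌉ − ⌈(79·219)/226⌉ = ⌈17520/226⌉ − ⌈17301/226⌉ = 78 − 77 = 1
n=80: ⌈(81·219)/226⌉ − ⌈(80·219)/226⌉ = ⌈17739/226⌉ − ⌈17520/226⌉ = 79 − 78 = 1
n=81: ⌈(82·219)/226⌉ − ⌈(81·219)/226⌉ = ⌈17958/226⌉ − ⌈17739/226⌉ = 80 − 79 = 1
n=82: ⌈(83·219)/226⌉ − ⌈(82·219)/226⌉ = ⌈18177/226⌉ − ⌈17958/226⌉ = 81 − 80 = 1
n=83: ⌈(84·219)/226⌉ − ⌈(83·219)/226⌉ = ⌈18396/226⌉ − ⌈18177/226⌉ = 82 − 81 = 1
n=84: ⌈(85·219)/226⌉ − ⌈(84·219)/226⌉ = ⌈18615/226⌉ − ⌈18396/226⌉ = 83 − 82 = 1
n=85: ⌈(86·219)/226⌉ − ⌈(85·219)/226⌉ = ⌈18834/226⌉ − ⌈18615/226⌉ = 84 − 83 = 1
n=86: ⌈(87·219)/226⌉ − ⌈(86·219)/226⌉ = ⌈19053/226⌉ − ⌈18834/226⌉ = 85 − 84 = 1
n=87: ⌈(88·219)/226⌉ − ⌈(87·219)/226⌉ = ⌈19272/226⌉ − ⌈19053/226⌉ = 86 − 85 = 1
n=88: ⌈(89·219)/226⌉ − ⌈(88·219)/226⌉ = ⌈19491/226⌉ − ⌈19272/226⌉ = 87 − 86 = 1


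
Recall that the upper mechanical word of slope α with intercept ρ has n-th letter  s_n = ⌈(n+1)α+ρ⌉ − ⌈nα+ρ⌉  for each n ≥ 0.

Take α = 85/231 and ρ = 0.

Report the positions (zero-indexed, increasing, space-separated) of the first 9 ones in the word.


0 2 5 8 10 13 16 19 21

n=0: ⌈85/231⌉−⌈0/231⌉ = 1−0 = 1  ← one
n=1: ⌈170/231⌉−⌈85/231⌉ = 1−1 = 0
n=2: ⌈255/231⌉−⌈170/231⌉ = 2−1 = 1  ← one
n=3: ⌈340/231⌉−⌈255/231⌉ = 2−2 = 0
n=4: ⌈425/231⌉−⌈340/231⌉ = 2−2 = 0
n=5: ⌈510/231⌉−⌈425/231⌉ = 3−2 = 1  ← one
n=6: ⌈595/231⌉−⌈510/231⌉ = 3−3 = 0
n=7: ⌈680/231⌉−⌈595/231⌉ = 3−3 = 0
n=8: ⌈765/231⌉−⌈680/231⌉ = 4−3 = 1  ← one
n=9: ⌈850/231⌉−⌈765/231⌉ = 4−4 = 0
n=10: ⌈935/231⌉−⌈850/231⌉ = 5−4 = 1  ← one
n=11: ⌈1020/231⌉−⌈935/231⌉ = 5−5 = 0
n=12: ⌈1105/231⌉−⌈1020/231⌉ = 5−5 = 0
n=13: ⌈1190/231⌉−⌈1105/231⌉ = 6−5 = 1  ← one
n=14: ⌈1275/231⌉−⌈1190/231⌉ = 6−6 = 0
n=15: ⌈1360/231⌉−⌈1275/231⌉ = 6−6 = 0
n=16: ⌈1445/231⌉−⌈1360/231⌉ = 7−6 = 1  ← one
n=17: ⌈1530/231⌉−⌈1445/231⌉ = 7−7 = 0
n=18: ⌈1615/231⌉−⌈1530/231⌉ = 7−7 = 0
n=19: ⌈1700/231⌉−⌈1615/231⌉ = 8−7 = 1  ← one
n=20: ⌈1785/231⌉−⌈1700/231⌉ = 8−8 = 0
n=21: ⌈1870/231⌉−⌈1785/231⌉ = 9−8 = 1  ← one
positions of the first 9 ones: 0 2 5 8 10 13 16 19 21


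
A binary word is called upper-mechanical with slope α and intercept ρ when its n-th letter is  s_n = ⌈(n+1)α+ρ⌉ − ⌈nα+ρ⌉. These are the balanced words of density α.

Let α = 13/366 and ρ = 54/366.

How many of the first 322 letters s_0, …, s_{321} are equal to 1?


11

#1s = Σ_{n=0}^{321} s_n = Σ_{n=0}^{321} (⌈(n+1)α+ρ⌉ − ⌈nα+ρ⌉)
the sum telescopes: every ⌈nα+ρ⌉ with 0 < n < 322 appears once with + and once with −, leaving ⌈322α+ρ⌉ − ⌈0·α+ρ⌉
322α + ρ = (322·13 + 54) / 366 = 4240/366
ρ = 54/366
⌈4240/366⌉ = 12,  ⌈54/366⌉ = 1
#1s = 12 − 1 = 11


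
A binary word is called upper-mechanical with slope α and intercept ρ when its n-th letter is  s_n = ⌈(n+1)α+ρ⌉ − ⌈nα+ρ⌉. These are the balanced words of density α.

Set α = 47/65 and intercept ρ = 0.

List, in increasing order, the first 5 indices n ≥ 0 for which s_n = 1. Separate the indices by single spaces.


n=0: ⌈47/65⌉−⌈0/65⌉ = 1−0 = 1  ← one
n=1: ⌈94/65⌉−⌈47/65⌉ = 2−1 = 1  ← one
n=2: ⌈141/65⌉−⌈94/65⌉ = 3−2 = 1  ← one
n=3: ⌈188/65⌉−⌈141/65⌉ = 3−3 = 0
n=4: ⌈235/65⌉−⌈188/65⌉ = 4−3 = 1  ← one
n=5: ⌈282/65⌉−⌈235/65⌉ = 5−4 = 1  ← one
positions of the first 5 ones: 0 1 2 4 5

0 1 2 4 5


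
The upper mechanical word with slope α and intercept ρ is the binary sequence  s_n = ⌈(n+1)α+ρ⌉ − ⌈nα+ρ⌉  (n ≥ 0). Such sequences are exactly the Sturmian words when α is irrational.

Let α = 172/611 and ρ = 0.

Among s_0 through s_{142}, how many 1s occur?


41

#1s = Σ_{n=0}^{142} s_n = Σ_{n=0}^{142} (⌈(n+1)α+ρ⌉ − ⌈nα+ρ⌉)
the sum telescopes: every ⌈nα+ρ⌉ with 0 < n < 143 appears once with + and once with −, leaving ⌈143α+ρ⌉ − ⌈0·α+ρ⌉
143α + ρ = (143·172) / 611 = 24596/611
ρ = 0/611
⌈24596/611⌉ = 41,  ⌈0/611⌉ = 0
#1s = 41 − 0 = 41


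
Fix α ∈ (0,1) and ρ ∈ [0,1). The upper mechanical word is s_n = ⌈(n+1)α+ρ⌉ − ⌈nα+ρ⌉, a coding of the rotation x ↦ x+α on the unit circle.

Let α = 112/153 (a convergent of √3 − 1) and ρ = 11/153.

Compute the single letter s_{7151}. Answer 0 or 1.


(n+1)α + ρ = (7152·112 + 11) / 153 = 801035/153
nα + ρ     = (7151·112 + 11) / 153 = 800923/153
⌈801035/153⌉ = 5236,  ⌈800923/153⌉ = 5235
s_{7151} = 5236 − 5235 = 1

1


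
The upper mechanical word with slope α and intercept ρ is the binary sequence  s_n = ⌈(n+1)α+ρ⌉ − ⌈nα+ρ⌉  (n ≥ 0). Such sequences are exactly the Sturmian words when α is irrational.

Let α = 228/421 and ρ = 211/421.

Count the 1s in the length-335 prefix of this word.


181

#1s = Σ_{n=0}^{334} s_n = Σ_{n=0}^{334} (⌈(n+1)α+ρ⌉ − ⌈nα+ρ⌉)
the sum telescopes: every ⌈nα+ρ⌉ with 0 < n < 335 appears once with + and once with −, leaving ⌈335α+ρ⌉ − ⌈0·α+ρ⌉
335α + ρ = (335·228 + 211) / 421 = 76591/421
ρ = 211/421
⌈76591/421⌉ = 182,  ⌈211/421⌉ = 1
#1s = 182 − 1 = 181


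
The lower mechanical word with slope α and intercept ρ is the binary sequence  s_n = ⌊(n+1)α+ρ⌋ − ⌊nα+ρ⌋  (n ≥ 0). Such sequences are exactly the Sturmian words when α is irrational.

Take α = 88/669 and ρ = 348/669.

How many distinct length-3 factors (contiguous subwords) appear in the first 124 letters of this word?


4

t_n = ⌊(n·88+348)/669⌋ for n = 0 … 124:
  n=0…9: ⌊348/669⌋=0 ⌊436/669⌋=0 ⌊524/669⌋=0 ⌊612/669⌋=0 ⌊700/669⌋=1 ⌊788/669⌋=1 ⌊876/669⌋=1 ⌊964/669⌋=1 ⌊1052/669⌋=1 ⌊1140/669⌋=1
  n=10…19: ⌊1228/669⌋=1 ⌊1316/669⌋=1 ⌊1404/669⌋=2 ⌊1492/669⌋=2 ⌊1580/669⌋=2 ⌊1668/669⌋=2 ⌊1756/669⌋=2 ⌊1844/669⌋=2 ⌊1932/669⌋=2 ⌊2020/669⌋=3
  n=20…29: ⌊2108/669⌋=3 ⌊2196/669⌋=3 ⌊2284/669⌋=3 ⌊2372/669⌋=3 ⌊2460/669⌋=3 ⌊2548/669⌋=3 ⌊2636/669⌋=3 ⌊2724/669⌋=4 ⌊2812/669⌋=4 ⌊2900/669⌋=4
  n=30…39: ⌊2988/669⌋=4 ⌊3076/669⌋=4 ⌊3164/669⌋=4 ⌊3252/669⌋=4 ⌊3340/669⌋=4 ⌊3428/669⌋=5 ⌊3516/669⌋=5 ⌊3604/669⌋=5 ⌊3692/669⌋=5 ⌊3780/669⌋=5
  n=40…49: ⌊3868/669⌋=5 ⌊3956/669⌋=5 ⌊4044/669⌋=6 ⌊4132/669⌋=6 ⌊4220/669⌋=6 ⌊4308/669⌋=6 ⌊4396/669⌋=6 ⌊4484/669⌋=6 ⌊4572/669⌋=6 ⌊4660/669⌋=6
  n=50…59: ⌊4748/669⌋=7 ⌊4836/669⌋=7 ⌊4924/669⌋=7 ⌊5012/669⌋=7 ⌊5100/669⌋=7 ⌊5188/669⌋=7 ⌊5276/669⌋=7 ⌊5364/669⌋=8 ⌊5452/669⌋=8 ⌊5540/669⌋=8
  n=60…69: ⌊5628/669⌋=8 ⌊5716/669⌋=8 ⌊5804/669⌋=8 ⌊5892/669⌋=8 ⌊5980/669⌋=8 ⌊6068/669⌋=9 ⌊6156/669⌋=9 ⌊6244/669⌋=9 ⌊6332/669⌋=9 ⌊6420/669⌋=9
  n=70…79: ⌊6508/669⌋=9 ⌊6596/669⌋=9 ⌊6684/669⌋=9 ⌊6772/669⌋=10 ⌊6860/669⌋=10 ⌊6948/669⌋=10 ⌊7036/669⌋=10 ⌊7124/669⌋=10 ⌊7212/669⌋=10 ⌊7300/669⌋=10
  n=80…89: ⌊7388/669⌋=11 ⌊7476/669⌋=11 ⌊7564/669⌋=11 ⌊7652/669⌋=11 ⌊7740/669⌋=11 ⌊7828/669⌋=11 ⌊7916/669⌋=11 ⌊8004/669⌋=11 ⌊8092/669⌋=12 ⌊8180/669⌋=12
  n=90…99: ⌊8268/669⌋=12 ⌊8356/669⌋=12 ⌊8444/669⌋=12 ⌊8532/669⌋=12 ⌊8620/669⌋=12 ⌊8708/669⌋=13 ⌊8796/669⌋=13 ⌊8884/669⌋=13 ⌊8972/669⌋=13 ⌊9060/669⌋=13
  n=100…109: ⌊9148/669⌋=13 ⌊9236/669⌋=13 ⌊9324/669⌋=13 ⌊9412/669⌋=14 ⌊9500/669⌋=14 ⌊9588/669⌋=14 ⌊9676/669⌋=14 ⌊9764/669⌋=14 ⌊9852/669⌋=14 ⌊9940/669⌋=14
  n=110…119: ⌊10028/669⌋=14 ⌊10116/669⌋=15 ⌊10204/669⌋=15 ⌊10292/669⌋=15 ⌊10380/669⌋=15 ⌊10468/669⌋=15 ⌊10556/669⌋=15 ⌊10644/669⌋=15 ⌊10732/669⌋=16 ⌊10820/669⌋=16
  n=120…124: ⌊10908/669⌋=16 ⌊10996/669⌋=16 ⌊11084/669⌋=16 ⌊11172/669⌋=16 ⌊11260/669⌋=16
s_n = t_(n+1) − t_n for n = 0 … 123 gives
prefix = 0001000000010000001000000010000000100000010000000100000010000000100000001000000100000001000000100000001000000010000001000000
slide a length-3 window over [0..2] … [121..123] (122 windows); first occurrence of each distinct factor:
  [  0..  2] 000
  [  1..  3] 001
  [  2..  4] 010
  [  3..  5] 100
  (the other 118 windows repeat one of these)
distinct factors: {000, 001, 010, 100}
count = 4  (Sturmian bound for length 3 is 4)


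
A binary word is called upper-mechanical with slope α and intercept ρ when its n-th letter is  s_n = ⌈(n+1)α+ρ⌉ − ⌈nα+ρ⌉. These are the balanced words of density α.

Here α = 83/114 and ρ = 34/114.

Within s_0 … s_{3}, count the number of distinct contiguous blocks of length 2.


t_n = ⌈(n·83+34)/114⌉ for n = 0 … 4:
  n=0…4: ⌈34/114⌉=1 ⌈117/114⌉=2 ⌈200/114⌉=2 ⌈283/114⌉=3 ⌈366/114⌉=4
s_n = t_(n+1) − t_n for n = 0 … 3 gives
prefix = 1011
slide a length-2 window over [0..1] … [2..3] (3 windows); first occurrence of each distinct factor:
  [  0..  1] 10
  [  1..  2] 01
  [  2..  3] 11
distinct factors: {01, 10, 11}
count = 3  (Sturmian bound for length 2 is 3)

3


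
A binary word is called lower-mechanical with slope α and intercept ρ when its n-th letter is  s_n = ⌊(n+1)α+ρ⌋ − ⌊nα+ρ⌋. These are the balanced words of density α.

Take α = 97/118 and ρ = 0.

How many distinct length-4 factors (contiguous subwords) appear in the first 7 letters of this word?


4

t_n = ⌊(n·97)/118⌋ for n = 0 … 7:
  n=0…7: ⌊0/118⌋=0 ⌊97/118⌋=0 ⌊194/118⌋=1 ⌊291/118⌋=2 ⌊388/118⌋=3 ⌊485/118⌋=4 ⌊582/118⌋=4 ⌊679/118⌋=5
s_n = t_(n+1) − t_n for n = 0 … 6 gives
prefix = 0111101
slide a length-4 window over [0..3] … [3..6] (4 windows); first occurrence of each distinct factor:
  [  0..  3] 0111
  [  1..  4] 1111
  [  2..  5] 1110
  [  3..  6] 1101
distinct factors: {0111, 1101, 1110, 1111}
count = 4  (Sturmian bound for length 4 is 5)


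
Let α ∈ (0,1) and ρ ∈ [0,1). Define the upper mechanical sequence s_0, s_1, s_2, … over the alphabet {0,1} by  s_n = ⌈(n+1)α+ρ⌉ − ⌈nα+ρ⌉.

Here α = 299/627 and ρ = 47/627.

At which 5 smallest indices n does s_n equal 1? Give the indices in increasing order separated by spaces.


1 4 6 8 10

n=0: ⌈346/627⌉−⌈47/627⌉ = 1−1 = 0
n=1: ⌈645/627⌉−⌈346/627⌉ = 2−1 = 1  ← one
n=2: ⌈944/627⌉−⌈645/627⌉ = 2−2 = 0
n=3: ⌈1243/627⌉−⌈944/627⌉ = 2−2 = 0
n=4: ⌈1542/627⌉−⌈1243/627⌉ = 3−2 = 1  ← one
n=5: ⌈1841/627⌉−⌈1542/627⌉ = 3−3 = 0
n=6: ⌈2140/627⌉−⌈1841/627⌉ = 4−3 = 1  ← one
n=7: ⌈2439/627⌉−⌈2140/627⌉ = 4−4 = 0
n=8: ⌈2738/627⌉−⌈2439/627⌉ = 5−4 = 1  ← one
n=9: ⌈3037/627⌉−⌈2738/627⌉ = 5−5 = 0
n=10: ⌈3336/627⌉−⌈3037/627⌉ = 6−5 = 1  ← one
positions of the first 5 ones: 1 4 6 8 10


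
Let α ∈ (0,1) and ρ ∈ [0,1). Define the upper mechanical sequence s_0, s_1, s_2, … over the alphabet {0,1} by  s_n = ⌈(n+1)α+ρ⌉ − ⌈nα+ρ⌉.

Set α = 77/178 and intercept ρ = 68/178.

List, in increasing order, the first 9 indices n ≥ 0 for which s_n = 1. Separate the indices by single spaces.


n=0: ⌈145/178⌉−⌈68/178⌉ = 1−1 = 0
n=1: ⌈222/178⌉−⌈145/178⌉ = 2−1 = 1  ← one
n=2: ⌈299/178⌉−⌈222/178⌉ = 2−2 = 0
n=3: ⌈376/178⌉−⌈299/178⌉ = 3−2 = 1  ← one
n=4: ⌈453/178⌉−⌈376/178⌉ = 3−3 = 0
n=5: ⌈530/178⌉−⌈453/178⌉ = 3−3 = 0
n=6: ⌈607/178⌉−⌈530/178⌉ = 4−3 = 1  ← one
n=7: ⌈684/178⌉−⌈607/178⌉ = 4−4 = 0
n=8: ⌈761/178⌉−⌈684/178⌉ = 5−4 = 1  ← one
n=9: ⌈838/178⌉−⌈761/178⌉ = 5−5 = 0
n=10: ⌈915/178⌉−⌈838/178⌉ = 6−5 = 1  ← one
n=11: ⌈992/178⌉−⌈915/178⌉ = 6−6 = 0
n=12: ⌈1069/178⌉−⌈992/178⌉ = 7−6 = 1  ← one
n=13: ⌈1146/178⌉−⌈1069/178⌉ = 7−7 = 0
n=14: ⌈1223/178⌉−⌈1146/178⌉ = 7−7 = 0
n=15: ⌈1300/178⌉−⌈1223/178⌉ = 8−7 = 1  ← one
n=16: ⌈1377/178⌉−⌈1300/178⌉ = 8−8 = 0
n=17: ⌈1454/178⌉−⌈1377/178⌉ = 9−8 = 1  ← one
n=18: ⌈1531/178⌉−⌈1454/178⌉ = 9−9 = 0
n=19: ⌈1608/178⌉−⌈1531/178⌉ = 10−9 = 1  ← one
positions of the first 9 ones: 1 3 6 8 10 12 15 17 19

1 3 6 8 10 12 15 17 19


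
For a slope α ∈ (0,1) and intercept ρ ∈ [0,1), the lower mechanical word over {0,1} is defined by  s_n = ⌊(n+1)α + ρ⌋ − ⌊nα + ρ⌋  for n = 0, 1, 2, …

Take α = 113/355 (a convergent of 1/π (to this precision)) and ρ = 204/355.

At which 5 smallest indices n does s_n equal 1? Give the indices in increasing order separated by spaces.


n=0: ⌊317/355⌋−⌊204/355⌋ = 0−0 = 0
n=1: ⌊430/355⌋−⌊317/355⌋ = 1−0 = 1  ← one
n=2: ⌊543/355⌋−⌊430/355⌋ = 1−1 = 0
n=3: ⌊656/355⌋−⌊543/355⌋ = 1−1 = 0
n=4: ⌊769/355⌋−⌊656/355⌋ = 2−1 = 1  ← one
n=5: ⌊882/355⌋−⌊769/355⌋ = 2−2 = 0
n=6: ⌊995/355⌋−⌊882/355⌋ = 2−2 = 0
n=7: ⌊1108/355⌋−⌊995/355⌋ = 3−2 = 1  ← one
n=8: ⌊1221/355⌋−⌊1108/355⌋ = 3−3 = 0
n=9: ⌊1334/355⌋−⌊1221/355⌋ = 3−3 = 0
n=10: ⌊1447/355⌋−⌊1334/355⌋ = 4−3 = 1  ← one
n=11: ⌊1560/355⌋−⌊1447/355⌋ = 4−4 = 0
n=12: ⌊1673/355⌋−⌊1560/355⌋ = 4−4 = 0
n=13: ⌊1786/355⌋−⌊1673/355⌋ = 5−4 = 1  ← one
positions of the first 5 ones: 1 4 7 10 13

1 4 7 10 13


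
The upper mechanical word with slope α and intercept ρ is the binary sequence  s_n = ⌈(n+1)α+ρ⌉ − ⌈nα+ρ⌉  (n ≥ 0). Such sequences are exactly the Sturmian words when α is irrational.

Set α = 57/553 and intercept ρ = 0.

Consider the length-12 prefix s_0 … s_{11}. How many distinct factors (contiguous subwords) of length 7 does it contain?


5

t_n = ⌈(n·57)/553⌉ for n = 0 … 12:
  n=0…9: ⌈0/553⌉=0 ⌈57/553⌉=1 ⌈114/553⌉=1 ⌈171/553⌉=1 ⌈228/553⌉=1 ⌈285/553⌉=1 ⌈342/553⌉=1 ⌈399/553⌉=1 ⌈456/553⌉=1 ⌈513/553⌉=1
  n=10…12: ⌈570/553⌉=2 ⌈627/553⌉=2 ⌈684/553⌉=2
s_n = t_(n+1) − t_n for n = 0 … 11 gives
prefix = 100000000100
slide a length-7 window over [0..6] … [5..11] (6 windows); first occurrence of each distinct factor:
  [  0..  6] 1000000
  [  1..  7] 0000000
  [  3..  9] 0000001
  [  4.. 10] 0000010
  [  5.. 11] 0000100
  (the other 1 window repeats one of these)
distinct factors: {0000000, 0000001, 0000010, 0000100, 1000000}
count = 5  (Sturmian bound for length 7 is 8)


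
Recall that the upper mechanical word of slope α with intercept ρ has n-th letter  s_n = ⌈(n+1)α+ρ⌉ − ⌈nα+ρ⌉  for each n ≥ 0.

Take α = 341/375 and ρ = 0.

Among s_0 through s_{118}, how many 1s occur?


#1s = Σ_{n=0}^{118} s_n = Σ_{n=0}^{118} (⌈(n+1)α+ρ⌉ − ⌈nα+ρ⌉)
the sum telescopes: every ⌈nα+ρ⌉ with 0 < n < 119 appears once with + and once with −, leaving ⌈119α+ρ⌉ − ⌈0·α+ρ⌉
119α + ρ = (119·341) / 375 = 40579/375
ρ = 0/375
⌈40579/375⌉ = 109,  ⌈0/375⌉ = 0
#1s = 109 − 0 = 109

109


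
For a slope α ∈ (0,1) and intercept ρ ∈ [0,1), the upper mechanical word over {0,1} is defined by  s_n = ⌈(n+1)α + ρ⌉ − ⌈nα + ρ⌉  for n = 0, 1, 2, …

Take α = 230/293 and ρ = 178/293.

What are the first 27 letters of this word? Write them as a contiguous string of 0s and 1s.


n=0: ⌈(1·230+178)/293⌉ − ⌈(0·230+178)/293⌉ = ⌈408/293⌉ − ⌈178/293⌉ = 2 − 1 = 1
n=1: ⌈(2·230+178)/293⌉ − ⌈(1·230+178)/293⌉ = ⌈638/293⌉ − ⌈408/293⌉ = 3 − 2 = 1
n=2: ⌈(3·230+178)/293⌉ − ⌈(2·230+178)/293⌉ = ⌈868/293⌉ − ⌈638/293⌉ = 3 − 3 = 0
n=3: ⌈(4·230+178)/293⌉ − ⌈(3·230+178)/293⌉ = ⌈1098/293⌉ − ⌈868/293⌉ = 4 − 3 = 1
n=4: ⌈(5·230+178)/293⌉ − ⌈(4·230+178)/293⌉ = ⌈1328/293⌉ − ⌈1098/293⌉ = 5 − 4 = 1
n=5: ⌈(6·230+178)/293⌉ − ⌈(5·230+178)/293⌉ = ⌈1558/293⌉ − ⌈1328/293⌉ = 6 − 5 = 1
n=6: ⌈(7·230+178)/293⌉ − ⌈(6·230+178)/293⌉ = ⌈1788/293⌉ − ⌈1558/293⌉ = 7 − 6 = 1
n=7: ⌈(8·230+178)/293⌉ − ⌈(7·230+178)/293⌉ = ⌈2018/293⌉ − ⌈1788/293⌉ = 7 − 7 = 0
n=8: ⌈(9·230+178)/293⌉ − ⌈(8·230+178)/293⌉ = ⌈2248/293⌉ − ⌈2018/293⌉ = 8 − 7 = 1
n=9: ⌈(10·230+178)/293⌉ − ⌈(9·230+178)/293⌉ = ⌈2478/293⌉ − ⌈2248/293⌉ = 9 − 8 = 1
n=10: ⌈(11·230+178)/293⌉ − ⌈(10·230+178)/293⌉ = ⌈2708/293⌉ − ⌈2478/293⌉ = 10 − 9 = 1
n=11: ⌈(12·230+178)/293⌉ − ⌈(11·230+178)/293⌉ = ⌈2938/293⌉ − ⌈2708/293⌉ = 11 − 10 = 1
n=12: ⌈(13·230+178)/293⌉ − ⌈(12·230+178)/293⌉ = ⌈3168/293⌉ − ⌈2938/293⌉ = 11 − 11 = 0
n=13: ⌈(14·230+178)/293⌉ − ⌈(13·230+178)/293⌉ = ⌈3398/293⌉ − ⌈3168/293⌉ = 12 − 11 = 1
n=14: ⌈(15·230+178)/293⌉ − ⌈(14·230+178)/293⌉ = ⌈3628/293⌉ − ⌈3398/293⌉ = 13 − 12 = 1
n=15: ⌈(16·230+178)/293⌉ − ⌈(15·230+178)/293⌉ = ⌈3858/293⌉ − ⌈3628/293⌉ = 14 − 13 = 1
n=16: ⌈(17·230+178)/293⌉ − ⌈(16·230+178)/293⌉ = ⌈4088/293⌉ − ⌈3858/293⌉ = 14 − 14 = 0
n=17: ⌈(18·230+178)/293⌉ − ⌈(17·230+178)/293⌉ = ⌈4318/293⌉ − ⌈4088/293⌉ = 15 − 14 = 1
n=18: ⌈(19·230+178)/293⌉ − ⌈(18·230+178)/293⌉ = ⌈4548/293⌉ − ⌈4318/293⌉ = 16 − 15 = 1
n=19: ⌈(20·230+178)/293⌉ − ⌈(19·230+178)/293⌉ = ⌈4778/293⌉ − ⌈4548/293⌉ = 17 − 16 = 1
n=20: ⌈(21·230+178)/293⌉ − ⌈(20·230+178)/293⌉ = ⌈5008/293⌉ − ⌈4778/293⌉ = 18 − 17 = 1
n=21: ⌈(22·230+178)/293⌉ − ⌈(21·230+178)/293⌉ = ⌈5238/293⌉ − ⌈5008/293⌉ = 18 − 18 = 0
n=22: ⌈(23·230+178)/293⌉ − ⌈(22·230+178)/293⌉ = ⌈5468/293⌉ − ⌈5238/293⌉ = 19 − 18 = 1
n=23: ⌈(24·230+178)/293⌉ − ⌈(23·230+178)/293⌉ = ⌈5698/293⌉ − ⌈5468/293⌉ = 20 − 19 = 1
n=24: ⌈(25·230+178)/293⌉ − ⌈(24·230+178)/293⌉ = ⌈5928/293⌉ − ⌈5698/293⌉ = 21 − 20 = 1
n=25: ⌈(26·230+178)/293⌉ − ⌈(25·230+178)/293⌉ = ⌈6158/293⌉ − ⌈5928/293⌉ = 22 − 21 = 1
n=26: ⌈(27·230+178)/293⌉ − ⌈(26·230+178)/293⌉ = ⌈6388/293⌉ − ⌈6158/293⌉ = 22 − 22 = 0

110111101111011101111011110
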